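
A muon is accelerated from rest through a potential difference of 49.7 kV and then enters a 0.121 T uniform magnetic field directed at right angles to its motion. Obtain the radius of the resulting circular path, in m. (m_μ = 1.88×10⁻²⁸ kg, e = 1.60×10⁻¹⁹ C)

The kinetic energy gained is K = qV = (1×1.60×10^-19)(4.97×10^4) = 7.95×10^-15 J.
v = √(2K/m) = 9.20×10^6 m/s.
r = mv/(qB) = (1.88×10^-28)(9.20×10^6) / [(1×1.60×10^-19)(0.121)] = 0.0893 m.

r ≈ 0.0893 m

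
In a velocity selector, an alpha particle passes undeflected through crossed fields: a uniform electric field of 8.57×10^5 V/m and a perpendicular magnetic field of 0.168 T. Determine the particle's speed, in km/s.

v ≈ 5100 km/s

For zero net force, qE = qvB, so v = E/B.
v = (8.57×10^5) / (0.168) = 5.10×10^6 m/s.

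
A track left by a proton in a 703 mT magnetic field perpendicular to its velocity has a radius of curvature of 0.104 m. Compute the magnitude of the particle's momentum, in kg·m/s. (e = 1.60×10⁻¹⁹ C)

Since qvB = mv²/r, the momentum p = mv = qBr.
p = (1×1.60×10^-19)(0.703)(0.104) = 1.17×10^-20 kg·m/s.

p ≈ 1.17×10^-20 kg·m/s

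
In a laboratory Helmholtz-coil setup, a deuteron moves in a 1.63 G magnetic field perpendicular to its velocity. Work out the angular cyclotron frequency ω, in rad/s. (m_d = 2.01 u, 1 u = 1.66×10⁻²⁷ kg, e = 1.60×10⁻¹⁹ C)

ω ≈ 7820 rad/s

ω = qB/m = (1×1.60×10^-19)(1.63×10^-4) / (3.34×10^-27) = 7820 rad/s.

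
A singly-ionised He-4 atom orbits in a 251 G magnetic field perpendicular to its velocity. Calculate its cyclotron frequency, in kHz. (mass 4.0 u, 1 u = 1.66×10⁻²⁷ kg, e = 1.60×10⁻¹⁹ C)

f ≈ 96.3 kHz

f = qB/(2πm) = (1×1.60×10^-19)(0.0251) / [2π(6.64×10^-27)] = 9.63×10^4 Hz.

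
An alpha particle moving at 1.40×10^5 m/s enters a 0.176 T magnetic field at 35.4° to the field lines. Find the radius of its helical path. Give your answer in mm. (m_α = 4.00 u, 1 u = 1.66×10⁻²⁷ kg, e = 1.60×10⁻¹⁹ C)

r ≈ 9.56 mm

Only the perpendicular component v⊥ = v sin35.4° = 8.11×10^4 m/s is bent by the field.
r = m v⊥ /(qB) = (6.64×10^-27)(8.11×10^4) / [(2×1.60×10^-19)(0.176)] = 9.56×10^-3 m.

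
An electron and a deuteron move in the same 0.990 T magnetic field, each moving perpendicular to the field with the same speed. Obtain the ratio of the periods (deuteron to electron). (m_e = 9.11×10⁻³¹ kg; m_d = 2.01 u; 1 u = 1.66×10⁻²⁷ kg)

ratio ≈ 3660

T = 2πm/(qB) is independent of speed, so T₂/T₁ = (m₂/q₂)/(m₁/q₁).
T_{deuteron}/T_{electron} = (3.34×10^-27/1e) / (9.11×10^-31/1e) = 3660.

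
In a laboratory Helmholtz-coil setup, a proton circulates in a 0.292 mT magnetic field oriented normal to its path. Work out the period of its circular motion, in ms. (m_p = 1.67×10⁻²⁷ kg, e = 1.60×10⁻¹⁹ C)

T ≈ 0.225 ms

The cyclotron period is independent of speed: T = 2πm/(qB).
T = 2π(1.67×10^-27) / [(1×1.60×10^-19)(2.92×10^-4)] = 2.25×10^-4 s.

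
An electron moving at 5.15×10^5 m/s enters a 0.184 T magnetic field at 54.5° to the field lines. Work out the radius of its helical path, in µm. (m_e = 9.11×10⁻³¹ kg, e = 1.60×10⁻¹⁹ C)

r ≈ 13.0 µm

Only the perpendicular component v⊥ = v sin54.5° = 4.19×10^5 m/s is bent by the field.
r = m v⊥ /(qB) = (9.11×10^-31)(4.19×10^5) / [(1×1.60×10^-19)(0.184)] = 1.30×10^-5 m.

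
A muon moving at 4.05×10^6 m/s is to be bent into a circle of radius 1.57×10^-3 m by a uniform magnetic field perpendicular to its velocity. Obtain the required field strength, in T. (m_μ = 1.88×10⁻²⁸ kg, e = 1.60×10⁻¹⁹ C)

B ≈ 3.03 T

qvB = mv²/r gives B = mv/(qr).
B = (1.88×10^-28)(4.05×10^6) / [(1×1.60×10^-19)(1.57×10^-3)] = 3.03 T.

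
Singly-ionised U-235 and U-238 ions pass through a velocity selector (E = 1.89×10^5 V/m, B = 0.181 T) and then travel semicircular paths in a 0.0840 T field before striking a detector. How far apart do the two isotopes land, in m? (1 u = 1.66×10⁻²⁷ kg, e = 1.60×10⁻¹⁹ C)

Both emerge at v = E/B₁ = 1.04×10^6 m/s.
r = mv/(qB₂), so r₁ = 30.308 m and r₂ = 30.695 m, giving Δr = 0.387 m.
After a semicircle each ion lands a diameter 2r from the entry slit, so the separation is 2Δr = 0.774 m.

Δd ≈ 0.774 m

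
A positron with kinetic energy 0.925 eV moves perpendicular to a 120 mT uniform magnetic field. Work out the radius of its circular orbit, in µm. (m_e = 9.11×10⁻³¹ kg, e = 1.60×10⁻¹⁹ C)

Convert the energy: K = 0.925 eV = 1.48×10^-19 J.
v = √(2K/m) = √(2·1.48×10^-19/9.11×10^-31) = 5.70×10^5 m/s.
r = mv/(qB) = (9.11×10^-31)(5.70×10^5) / [(1×1.60×10^-19)(0.120)] = 2.70×10^-5 m.

r ≈ 27.0 µm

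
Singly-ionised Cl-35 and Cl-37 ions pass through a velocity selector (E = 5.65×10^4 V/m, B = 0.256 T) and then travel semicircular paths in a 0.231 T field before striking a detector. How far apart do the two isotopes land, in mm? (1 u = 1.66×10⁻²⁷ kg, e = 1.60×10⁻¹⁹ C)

Both emerge at v = E/B₁ = 2.21×10^5 m/s.
r = mv/(qB₂), so r₁ = 0.3469 m and r₂ = 0.3668 m, giving Δr = 0.0198 m.
After a semicircle each ion lands a diameter 2r from the entry slit, so the separation is 2Δr = 0.0397 m.

Δd ≈ 39.7 mm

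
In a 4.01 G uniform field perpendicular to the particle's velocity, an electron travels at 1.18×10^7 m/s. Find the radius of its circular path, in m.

The magnetic force provides the centripetal force: qvB = mv²/r, so r = mv/(qB).
r = (9.11×10^-31 kg)(1.18×10^7 m/s) / [(1×1.60×10^-19 C)(4.01×10^-4 T)] = 0.168 m.

r ≈ 0.168 m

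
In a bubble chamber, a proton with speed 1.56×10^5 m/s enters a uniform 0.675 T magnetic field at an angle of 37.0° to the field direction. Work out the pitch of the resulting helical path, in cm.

The velocity component along B is v∥ = v cos37.0° = 1.25×10^5 m/s.
The cyclotron period T = 2πm/(qB) = 9.72×10^-8 s is set by m, q, B alone.
Pitch = v∥·T = (1.25×10^5)(9.72×10^-8) = 0.0121 m.

pitch ≈ 1.21 cm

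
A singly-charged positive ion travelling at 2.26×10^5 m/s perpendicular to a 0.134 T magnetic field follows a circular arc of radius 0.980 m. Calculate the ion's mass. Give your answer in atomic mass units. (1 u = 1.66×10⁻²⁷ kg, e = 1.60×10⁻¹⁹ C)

m ≈ 56.0 u

qvB = mv²/r ⇒ m = qBr/v.
m = (1×1.60×10^-19)(0.134)(0.980) / (2.26×10^5) = 9.30×10^-26 kg = 56.0 u.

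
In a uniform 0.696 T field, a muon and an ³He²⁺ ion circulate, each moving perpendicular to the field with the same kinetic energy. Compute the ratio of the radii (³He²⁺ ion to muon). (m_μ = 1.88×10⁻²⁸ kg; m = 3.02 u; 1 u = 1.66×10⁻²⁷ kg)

r = √(2mK)/(qB) ⇒ at equal K, r ∝ √m/q.
r_{³He²⁺ ion}/r_{muon} = 2.58.

ratio ≈ 2.58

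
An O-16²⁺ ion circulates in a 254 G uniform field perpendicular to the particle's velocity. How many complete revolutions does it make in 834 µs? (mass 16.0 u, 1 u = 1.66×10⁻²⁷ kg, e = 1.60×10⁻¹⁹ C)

T = 2πm/(qB) = 2π(2.656×10^-26) / [(2×1.60×10^-19)(0.0254)] = 2.0532×10^-5 s.
N = t/T = 8.34×10^-4 / 2.0532×10^-5 ≈ 40.62, so 40 complete revolutions.

N = 40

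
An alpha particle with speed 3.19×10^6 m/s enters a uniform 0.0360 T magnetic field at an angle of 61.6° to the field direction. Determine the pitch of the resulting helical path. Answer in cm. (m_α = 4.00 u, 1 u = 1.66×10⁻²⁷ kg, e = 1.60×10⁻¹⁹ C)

The velocity component along B is v∥ = v cos61.6° = 1.52×10^6 m/s.
The cyclotron period T = 2πm/(qB) = 3.62×10^-6 s is set by m, q, B alone.
Pitch = v∥·T = (1.52×10^6)(3.62×10^-6) = 5.49 m.

pitch ≈ 549 cm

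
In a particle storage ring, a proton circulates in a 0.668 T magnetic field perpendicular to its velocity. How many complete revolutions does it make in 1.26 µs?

T = 2πm/(qB) = 2π(1.67×10^-27) / [(1×1.60×10^-19)(0.668)] = 9.8175×10^-8 s.
N = t/T = 1.26×10^-6 / 9.8175×10^-8 ≈ 12.83, so 12 complete revolutions.

N = 12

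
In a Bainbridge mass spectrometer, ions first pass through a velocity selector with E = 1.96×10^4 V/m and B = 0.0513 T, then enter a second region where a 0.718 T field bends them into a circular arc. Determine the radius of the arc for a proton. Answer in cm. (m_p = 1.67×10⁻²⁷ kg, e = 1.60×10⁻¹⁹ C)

r ≈ 0.555 cm

The selector passes v = E/B = 1.96×10^4/0.0513 = 3.82×10^5 m/s.
In the deflection region, r = mv/(qB₂) = (1.67×10^-27)(3.82×10^5) / [(1×1.60×10^-19)(0.718)] = 5.55×10^-3 m.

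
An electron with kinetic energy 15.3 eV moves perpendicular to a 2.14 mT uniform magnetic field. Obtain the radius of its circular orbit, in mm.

Convert the energy: K = 15.3 eV = 2.45×10^-18 J.
v = √(2K/m) = √(2·2.45×10^-18/9.11×10^-31) = 2.32×10^6 m/s.
r = mv/(qB) = (9.11×10^-31)(2.32×10^6) / [(1×1.60×10^-19)(2.14×10^-3)] = 6.17×10^-3 m.

r ≈ 6.17 mm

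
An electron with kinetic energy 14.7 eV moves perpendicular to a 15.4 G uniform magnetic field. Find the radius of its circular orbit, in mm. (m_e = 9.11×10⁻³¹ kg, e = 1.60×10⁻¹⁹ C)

r ≈ 8.40 mm

Convert the energy: K = 14.7 eV = 2.35×10^-18 J.
v = √(2K/m) = √(2·2.35×10^-18/9.11×10^-31) = 2.27×10^6 m/s.
r = mv/(qB) = (9.11×10^-31)(2.27×10^6) / [(1×1.60×10^-19)(1.54×10^-3)] = 8.40×10^-3 m.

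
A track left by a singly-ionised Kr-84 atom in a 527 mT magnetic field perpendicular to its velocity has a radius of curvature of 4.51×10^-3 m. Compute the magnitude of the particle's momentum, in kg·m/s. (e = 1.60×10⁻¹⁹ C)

Since qvB = mv²/r, the momentum p = mv = qBr.
p = (1×1.60×10^-19)(0.527)(4.51×10^-3) = 3.80×10^-22 kg·m/s.

p ≈ 3.80×10^-22 kg·m/s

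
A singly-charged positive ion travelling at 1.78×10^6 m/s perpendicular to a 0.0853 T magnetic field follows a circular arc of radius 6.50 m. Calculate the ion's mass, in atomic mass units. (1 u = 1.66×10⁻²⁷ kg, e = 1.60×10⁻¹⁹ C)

m ≈ 30.0 u

qvB = mv²/r ⇒ m = qBr/v.
m = (1×1.60×10^-19)(0.0853)(6.50) / (1.78×10^6) = 4.98×10^-26 kg = 30.0 u.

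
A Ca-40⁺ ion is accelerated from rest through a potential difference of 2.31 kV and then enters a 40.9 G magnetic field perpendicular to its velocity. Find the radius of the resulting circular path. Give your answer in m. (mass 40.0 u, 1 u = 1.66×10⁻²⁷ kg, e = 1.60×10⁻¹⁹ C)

The kinetic energy gained is K = qV = (1×1.60×10^-19)(2310) = 3.70×10^-16 J.
v = √(2K/m) = 1.06×10^5 m/s.
r = mv/(qB) = (6.64×10^-26)(1.06×10^5) / [(1×1.60×10^-19)(4.09×10^-3)] = 10.7 m.

r ≈ 10.7 m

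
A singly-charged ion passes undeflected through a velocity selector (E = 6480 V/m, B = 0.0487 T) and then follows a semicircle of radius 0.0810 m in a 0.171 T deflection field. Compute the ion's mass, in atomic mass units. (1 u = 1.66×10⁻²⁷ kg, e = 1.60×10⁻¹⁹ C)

m ≈ 10.0 u

v = E/B₁ = 1.33×10^5 m/s.
From r = mv/(qB₂), m = qB₂r/v = (1×1.60×10^-19)(0.171)(0.0810) / (1.33×10^5) = 1.67×10^-26 kg.
In atomic mass units: m = 1.67×10^-26 / 1.66×10^-27 = 10.0 u.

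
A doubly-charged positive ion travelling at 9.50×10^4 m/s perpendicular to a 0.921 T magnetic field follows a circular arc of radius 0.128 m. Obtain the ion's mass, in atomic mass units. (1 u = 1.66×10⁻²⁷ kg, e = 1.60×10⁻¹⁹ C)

qvB = mv²/r ⇒ m = qBr/v.
m = (2×1.60×10^-19)(0.921)(0.128) / (9.50×10^4) = 3.97×10^-25 kg = 239 u.

m ≈ 239 u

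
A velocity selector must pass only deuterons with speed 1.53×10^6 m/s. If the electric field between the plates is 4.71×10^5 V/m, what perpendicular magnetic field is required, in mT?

B ≈ 308 mT

qE = qvB ⇒ B = E/v = (4.71×10^5) / (1.53×10^6) = 0.308 T.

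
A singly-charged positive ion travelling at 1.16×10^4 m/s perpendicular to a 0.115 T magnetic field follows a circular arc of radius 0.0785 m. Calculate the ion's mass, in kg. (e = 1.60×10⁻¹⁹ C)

m ≈ 1.25×10^-25 kg

qvB = mv²/r ⇒ m = qBr/v.
m = (1×1.60×10^-19)(0.115)(0.0785) / (1.16×10^4) = 1.25×10^-25 kg.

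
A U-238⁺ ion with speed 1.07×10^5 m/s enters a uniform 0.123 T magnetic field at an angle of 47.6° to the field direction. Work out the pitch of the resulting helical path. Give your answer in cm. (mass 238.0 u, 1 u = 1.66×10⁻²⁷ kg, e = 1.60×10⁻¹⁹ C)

pitch ≈ 910 cm

The velocity component along B is v∥ = v cos47.6° = 7.22×10^4 m/s.
The cyclotron period T = 2πm/(qB) = 1.26×10^-4 s is set by m, q, B alone.
Pitch = v∥·T = (7.22×10^4)(1.26×10^-4) = 9.10 m.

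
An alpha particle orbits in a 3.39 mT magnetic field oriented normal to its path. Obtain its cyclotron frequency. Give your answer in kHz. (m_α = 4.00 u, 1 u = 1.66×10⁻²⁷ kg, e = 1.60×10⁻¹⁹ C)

f = qB/(2πm) = (2×1.60×10^-19)(3.39×10^-3) / [2π(6.64×10^-27)] = 2.60×10^4 Hz.

f ≈ 26.0 kHz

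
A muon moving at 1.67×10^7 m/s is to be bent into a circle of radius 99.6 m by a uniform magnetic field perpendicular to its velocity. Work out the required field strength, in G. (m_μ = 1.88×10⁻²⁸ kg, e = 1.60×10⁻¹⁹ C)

B ≈ 1.97 G

qvB = mv²/r gives B = mv/(qr).
B = (1.88×10^-28)(1.67×10^7) / [(1×1.60×10^-19)(99.6)] = 1.97×10^-4 T.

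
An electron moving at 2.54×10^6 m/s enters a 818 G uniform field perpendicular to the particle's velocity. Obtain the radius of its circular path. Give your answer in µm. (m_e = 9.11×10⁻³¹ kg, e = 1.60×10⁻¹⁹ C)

The magnetic force provides the centripetal force: qvB = mv²/r, so r = mv/(qB).
r = (9.11×10^-31 kg)(2.54×10^6 m/s) / [(1×1.60×10^-19 C)(0.0818 T)] = 1.77×10^-4 m.

r ≈ 177 µm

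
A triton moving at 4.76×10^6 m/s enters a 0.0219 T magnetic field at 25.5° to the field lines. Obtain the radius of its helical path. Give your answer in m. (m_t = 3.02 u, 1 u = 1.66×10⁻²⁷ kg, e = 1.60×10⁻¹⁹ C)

r ≈ 2.93 m

Only the perpendicular component v⊥ = v sin25.5° = 2.05×10^6 m/s is bent by the field.
r = m v⊥ /(qB) = (5.01×10^-27)(2.05×10^6) / [(1×1.60×10^-19)(0.0219)] = 2.93 m.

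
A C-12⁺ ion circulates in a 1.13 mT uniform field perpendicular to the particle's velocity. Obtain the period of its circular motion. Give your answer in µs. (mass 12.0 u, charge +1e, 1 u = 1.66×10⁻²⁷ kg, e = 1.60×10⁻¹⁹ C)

T ≈ 692 µs

The cyclotron period is independent of speed: T = 2πm/(qB).
T = 2π(1.99×10^-26) / [(1×1.60×10^-19)(1.13×10^-3)] = 6.92×10^-4 s.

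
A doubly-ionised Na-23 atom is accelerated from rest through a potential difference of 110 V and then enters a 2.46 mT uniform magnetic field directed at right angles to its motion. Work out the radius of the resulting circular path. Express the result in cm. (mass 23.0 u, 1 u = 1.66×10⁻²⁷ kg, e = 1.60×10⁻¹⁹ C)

r ≈ 208 cm

The kinetic energy gained is K = qV = (2×1.60×10^-19)(110) = 3.52×10^-17 J.
v = √(2K/m) = 4.29×10^4 m/s.
r = mv/(qB) = (3.82×10^-26)(4.29×10^4) / [(2×1.60×10^-19)(2.46×10^-3)] = 2.08 m.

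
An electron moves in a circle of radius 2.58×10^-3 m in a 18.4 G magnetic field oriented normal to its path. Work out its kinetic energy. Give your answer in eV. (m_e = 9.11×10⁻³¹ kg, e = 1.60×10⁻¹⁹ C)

v = qBr/m = (1×1.60×10^-19)(1.84×10^-3)(2.58×10^-3) / (9.11×10^-31) = 8.34×10^5 m/s.
K = ½mv² = 0.5·(9.11×10^-31)·(8.34×10^5)² = 3.17×10^-19 J = 1.98 eV.

K ≈ 1.98 eV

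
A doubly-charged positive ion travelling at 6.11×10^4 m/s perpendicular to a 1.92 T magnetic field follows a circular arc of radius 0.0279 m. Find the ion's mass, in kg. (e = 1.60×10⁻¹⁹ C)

m ≈ 2.81×10^-25 kg

qvB = mv²/r ⇒ m = qBr/v.
m = (2×1.60×10^-19)(1.92)(0.0279) / (6.11×10^4) = 2.81×10^-25 kg.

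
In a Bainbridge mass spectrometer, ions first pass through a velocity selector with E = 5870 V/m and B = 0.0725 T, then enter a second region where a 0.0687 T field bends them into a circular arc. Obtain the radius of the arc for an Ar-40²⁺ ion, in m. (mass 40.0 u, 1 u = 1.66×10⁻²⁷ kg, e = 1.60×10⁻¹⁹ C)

r ≈ 0.245 m

The selector passes v = E/B = 5870/0.0725 = 8.10×10^4 m/s.
In the deflection region, r = mv/(qB₂) = (6.64×10^-26)(8.10×10^4) / [(2×1.60×10^-19)(0.0687)] = 0.245 m.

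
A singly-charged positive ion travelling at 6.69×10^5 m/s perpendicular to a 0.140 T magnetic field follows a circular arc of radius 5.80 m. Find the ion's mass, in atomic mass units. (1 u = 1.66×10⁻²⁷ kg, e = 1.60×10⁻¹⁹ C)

m ≈ 117 u

qvB = mv²/r ⇒ m = qBr/v.
m = (1×1.60×10^-19)(0.140)(5.80) / (6.69×10^5) = 1.94×10^-25 kg = 117 u.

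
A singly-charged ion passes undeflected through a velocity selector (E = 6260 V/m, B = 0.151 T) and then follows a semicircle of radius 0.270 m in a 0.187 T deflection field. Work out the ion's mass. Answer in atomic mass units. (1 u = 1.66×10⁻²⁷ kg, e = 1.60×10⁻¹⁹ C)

v = E/B₁ = 4.15×10^4 m/s.
From r = mv/(qB₂), m = qB₂r/v = (1×1.60×10^-19)(0.187)(0.270) / (4.15×10^4) = 1.95×10^-25 kg.
In atomic mass units: m = 1.95×10^-25 / 1.66×10^-27 = 117 u.

m ≈ 117 u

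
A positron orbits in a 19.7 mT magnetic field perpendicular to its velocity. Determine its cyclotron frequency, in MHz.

f ≈ 551 MHz

f = qB/(2πm) = (1×1.60×10^-19)(0.0197) / [2π(9.11×10^-31)] = 5.51×10^8 Hz.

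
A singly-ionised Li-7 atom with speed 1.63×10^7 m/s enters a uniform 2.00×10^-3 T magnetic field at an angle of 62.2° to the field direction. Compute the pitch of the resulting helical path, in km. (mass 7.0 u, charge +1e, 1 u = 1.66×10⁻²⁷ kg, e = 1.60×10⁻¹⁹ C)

pitch ≈ 1.73 km

The velocity component along B is v∥ = v cos62.2° = 7.60×10^6 m/s.
The cyclotron period T = 2πm/(qB) = 2.28×10^-4 s is set by m, q, B alone.
Pitch = v∥·T = (7.60×10^6)(2.28×10^-4) = 1730 m.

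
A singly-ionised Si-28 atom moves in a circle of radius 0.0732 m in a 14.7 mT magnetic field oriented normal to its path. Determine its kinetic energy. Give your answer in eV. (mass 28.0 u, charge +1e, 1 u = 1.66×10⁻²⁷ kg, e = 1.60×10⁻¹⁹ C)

v = qBr/m = (1×1.60×10^-19)(0.0147)(0.0732) / (4.65×10^-26) = 3700 m/s.
K = ½mv² = 0.5·(4.65×10^-26)·(3700)² = 3.19×10^-19 J = 1.99 eV.

K ≈ 1.99 eV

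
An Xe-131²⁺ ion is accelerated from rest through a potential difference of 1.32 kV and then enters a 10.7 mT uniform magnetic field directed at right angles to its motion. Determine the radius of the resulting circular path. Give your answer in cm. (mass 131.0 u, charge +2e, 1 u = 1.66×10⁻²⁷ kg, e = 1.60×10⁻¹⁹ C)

r ≈ 396 cm

The kinetic energy gained is K = qV = (2×1.60×10^-19)(1320) = 4.22×10^-16 J.
v = √(2K/m) = 6.23×10^4 m/s.
r = mv/(qB) = (2.17×10^-25)(6.23×10^4) / [(2×1.60×10^-19)(0.0107)] = 3.96 m.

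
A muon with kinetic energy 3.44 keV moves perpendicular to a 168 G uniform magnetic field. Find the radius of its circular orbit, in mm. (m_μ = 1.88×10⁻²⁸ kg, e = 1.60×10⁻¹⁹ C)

Convert the energy: K = 3.44 keV = 5.50×10^-16 J.
v = √(2K/m) = √(2·5.50×10^-16/1.88×10^-28) = 2.42×10^6 m/s.
r = mv/(qB) = (1.88×10^-28)(2.42×10^6) / [(1×1.60×10^-19)(0.0168)] = 0.169 m.

r ≈ 169 mm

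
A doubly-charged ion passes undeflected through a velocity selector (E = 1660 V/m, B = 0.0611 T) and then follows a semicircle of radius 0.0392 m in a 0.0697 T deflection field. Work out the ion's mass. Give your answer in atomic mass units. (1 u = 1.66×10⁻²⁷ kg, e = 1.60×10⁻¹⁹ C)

v = E/B₁ = 2.72×10^4 m/s.
From r = mv/(qB₂), m = qB₂r/v = (2×1.60×10^-19)(0.0697)(0.0392) / (2.72×10^4) = 3.22×10^-26 kg.
In atomic mass units: m = 3.22×10^-26 / 1.66×10^-27 = 19.4 u.

m ≈ 19.4 u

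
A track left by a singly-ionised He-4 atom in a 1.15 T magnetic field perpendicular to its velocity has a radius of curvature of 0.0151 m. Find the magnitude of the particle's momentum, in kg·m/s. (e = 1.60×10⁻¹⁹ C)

p ≈ 2.78×10^-21 kg·m/s

Since qvB = mv²/r, the momentum p = mv = qBr.
p = (1×1.60×10^-19)(1.15)(0.0151) = 2.78×10^-21 kg·m/s.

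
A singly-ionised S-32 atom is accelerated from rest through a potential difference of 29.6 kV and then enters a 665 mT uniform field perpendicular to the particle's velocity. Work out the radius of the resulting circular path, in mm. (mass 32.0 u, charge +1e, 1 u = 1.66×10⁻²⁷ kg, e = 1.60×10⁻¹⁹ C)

r ≈ 211 mm

The kinetic energy gained is K = qV = (1×1.60×10^-19)(2.96×10^4) = 4.74×10^-15 J.
v = √(2K/m) = 4.22×10^5 m/s.
r = mv/(qB) = (5.31×10^-26)(4.22×10^5) / [(1×1.60×10^-19)(0.665)] = 0.211 m.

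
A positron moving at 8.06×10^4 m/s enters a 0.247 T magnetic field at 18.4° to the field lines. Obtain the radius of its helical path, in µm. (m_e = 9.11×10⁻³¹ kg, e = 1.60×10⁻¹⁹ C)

r ≈ 0.586 µm

Only the perpendicular component v⊥ = v sin18.4° = 2.54×10^4 m/s is bent by the field.
r = m v⊥ /(qB) = (9.11×10^-31)(2.54×10^4) / [(1×1.60×10^-19)(0.247)] = 5.86×10^-7 m.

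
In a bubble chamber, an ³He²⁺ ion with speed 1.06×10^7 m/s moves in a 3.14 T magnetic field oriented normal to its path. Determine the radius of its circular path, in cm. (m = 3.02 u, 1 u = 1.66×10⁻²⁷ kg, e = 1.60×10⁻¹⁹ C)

The magnetic force provides the centripetal force: qvB = mv²/r, so r = mv/(qB).
r = (5.01×10^-27 kg)(1.06×10^7 m/s) / [(2×1.60×10^-19 C)(3.14 T)] = 0.0529 m.

r ≈ 5.29 cm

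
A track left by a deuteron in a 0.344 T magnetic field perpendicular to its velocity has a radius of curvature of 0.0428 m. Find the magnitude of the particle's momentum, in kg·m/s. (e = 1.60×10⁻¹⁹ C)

Since qvB = mv²/r, the momentum p = mv = qBr.
p = (1×1.60×10^-19)(0.344)(0.0428) = 2.36×10^-21 kg·m/s.

p ≈ 2.36×10^-21 kg·m/s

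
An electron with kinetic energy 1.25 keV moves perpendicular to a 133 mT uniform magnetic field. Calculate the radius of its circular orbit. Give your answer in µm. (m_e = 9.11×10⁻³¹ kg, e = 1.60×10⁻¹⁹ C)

Convert the energy: K = 1.25 keV = 2.00×10^-16 J.
v = √(2K/m) = √(2·2.00×10^-16/9.11×10^-31) = 2.10×10^7 m/s.
r = mv/(qB) = (9.11×10^-31)(2.10×10^7) / [(1×1.60×10^-19)(0.133)] = 8.97×10^-4 m.

r ≈ 897 µm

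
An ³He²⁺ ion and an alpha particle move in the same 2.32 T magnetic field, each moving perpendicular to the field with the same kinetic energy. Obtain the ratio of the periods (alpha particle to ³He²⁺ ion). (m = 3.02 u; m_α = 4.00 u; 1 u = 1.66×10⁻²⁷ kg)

ratio ≈ 1.32

T = 2πm/(qB) is independent of speed, so T₂/T₁ = (m₂/q₂)/(m₁/q₁).
T_{alpha particle}/T_{³He²⁺ ion} = (6.64×10^-27/2e) / (5.01×10^-27/2e) = 1.32.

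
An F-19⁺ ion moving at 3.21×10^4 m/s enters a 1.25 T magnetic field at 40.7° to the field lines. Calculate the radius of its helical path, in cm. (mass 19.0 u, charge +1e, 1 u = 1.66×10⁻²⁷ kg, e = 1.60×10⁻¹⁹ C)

Only the perpendicular component v⊥ = v sin40.7° = 2.09×10^4 m/s is bent by the field.
r = m v⊥ /(qB) = (3.15×10^-26)(2.09×10^4) / [(1×1.60×10^-19)(1.25)] = 3.30×10^-3 m.

r ≈ 0.330 cm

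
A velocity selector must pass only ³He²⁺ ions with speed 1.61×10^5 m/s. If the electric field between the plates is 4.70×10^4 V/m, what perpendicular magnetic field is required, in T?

B ≈ 0.292 T

qE = qvB ⇒ B = E/v = (4.70×10^4) / (1.61×10^5) = 0.292 T.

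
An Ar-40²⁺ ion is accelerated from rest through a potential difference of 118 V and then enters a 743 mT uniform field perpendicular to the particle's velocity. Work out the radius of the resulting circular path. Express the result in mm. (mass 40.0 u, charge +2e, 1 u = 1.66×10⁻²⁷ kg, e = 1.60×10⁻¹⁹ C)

The kinetic energy gained is K = qV = (2×1.60×10^-19)(118) = 3.78×10^-17 J.
v = √(2K/m) = 3.37×10^4 m/s.
r = mv/(qB) = (6.64×10^-26)(3.37×10^4) / [(2×1.60×10^-19)(0.743)] = 9.42×10^-3 m.

r ≈ 9.42 mm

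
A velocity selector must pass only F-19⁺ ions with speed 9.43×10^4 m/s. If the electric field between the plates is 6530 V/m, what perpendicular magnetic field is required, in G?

B ≈ 692 G

qE = qvB ⇒ B = E/v = (6530) / (9.43×10^4) = 0.0692 T.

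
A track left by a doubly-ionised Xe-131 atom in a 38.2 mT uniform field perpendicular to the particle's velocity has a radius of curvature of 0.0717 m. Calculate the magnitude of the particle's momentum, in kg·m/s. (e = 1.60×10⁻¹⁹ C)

Since qvB = mv²/r, the momentum p = mv = qBr.
p = (2×1.60×10^-19)(0.0382)(0.0717) = 8.76×10^-22 kg·m/s.

p ≈ 8.76×10^-22 kg·m/s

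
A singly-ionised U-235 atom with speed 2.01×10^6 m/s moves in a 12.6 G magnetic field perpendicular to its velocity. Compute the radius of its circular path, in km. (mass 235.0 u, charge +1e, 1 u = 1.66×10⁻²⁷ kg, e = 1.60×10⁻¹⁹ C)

r ≈ 3.89 km

The magnetic force provides the centripetal force: qvB = mv²/r, so r = mv/(qB).
r = (3.90×10^-25 kg)(2.01×10^6 m/s) / [(1×1.60×10^-19 C)(1.26×10^-3 T)] = 3890 m.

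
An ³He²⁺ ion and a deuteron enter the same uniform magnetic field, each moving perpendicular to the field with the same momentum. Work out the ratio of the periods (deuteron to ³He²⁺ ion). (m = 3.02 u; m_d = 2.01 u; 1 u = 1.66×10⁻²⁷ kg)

T = 2πm/(qB) is independent of speed, so T₂/T₁ = (m₂/q₂)/(m₁/q₁).
T_{deuteron}/T_{³He²⁺ ion} = (3.34×10^-27/1e) / (5.01×10^-27/2e) = 1.33.

ratio ≈ 1.33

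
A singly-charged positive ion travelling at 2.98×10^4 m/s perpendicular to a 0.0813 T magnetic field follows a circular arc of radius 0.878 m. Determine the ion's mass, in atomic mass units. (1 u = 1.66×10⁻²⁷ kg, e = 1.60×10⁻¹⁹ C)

m ≈ 231 u

qvB = mv²/r ⇒ m = qBr/v.
m = (1×1.60×10^-19)(0.0813)(0.878) / (2.98×10^4) = 3.83×10^-25 kg = 231 u.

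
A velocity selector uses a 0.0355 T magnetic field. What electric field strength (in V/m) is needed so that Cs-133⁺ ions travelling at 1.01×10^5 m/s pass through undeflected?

qE = qvB ⇒ E = vB = (1.01×10^5)(0.0355) = 3590 V/m.

E ≈ 3590 V/m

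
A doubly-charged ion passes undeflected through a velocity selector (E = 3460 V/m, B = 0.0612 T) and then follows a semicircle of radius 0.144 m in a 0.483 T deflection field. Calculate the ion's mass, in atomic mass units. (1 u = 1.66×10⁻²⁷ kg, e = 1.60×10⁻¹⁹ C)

v = E/B₁ = 5.65×10^4 m/s.
From r = mv/(qB₂), m = qB₂r/v = (2×1.60×10^-19)(0.483)(0.144) / (5.65×10^4) = 3.94×10^-25 kg.
In atomic mass units: m = 3.94×10^-25 / 1.66×10^-27 = 237 u.

m ≈ 237 u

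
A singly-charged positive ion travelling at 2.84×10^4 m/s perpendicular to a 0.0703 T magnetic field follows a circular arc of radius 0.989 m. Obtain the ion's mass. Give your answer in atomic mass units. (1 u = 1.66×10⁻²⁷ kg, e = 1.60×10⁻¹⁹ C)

m ≈ 236 u

qvB = mv²/r ⇒ m = qBr/v.
m = (1×1.60×10^-19)(0.0703)(0.989) / (2.84×10^4) = 3.92×10^-25 kg = 236 u.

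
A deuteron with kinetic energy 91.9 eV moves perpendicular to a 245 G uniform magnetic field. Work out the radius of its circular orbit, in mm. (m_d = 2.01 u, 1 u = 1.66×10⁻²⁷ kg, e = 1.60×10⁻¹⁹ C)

Convert the energy: K = 91.9 eV = 1.47×10^-17 J.
v = √(2K/m) = √(2·1.47×10^-17/3.34×10^-27) = 9.39×10^4 m/s.
r = mv/(qB) = (3.34×10^-27)(9.39×10^4) / [(1×1.60×10^-19)(0.0245)] = 0.0799 m.

r ≈ 79.9 mm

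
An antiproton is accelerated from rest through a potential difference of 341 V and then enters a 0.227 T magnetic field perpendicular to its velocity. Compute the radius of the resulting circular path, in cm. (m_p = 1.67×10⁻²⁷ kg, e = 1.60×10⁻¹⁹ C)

The kinetic energy gained is K = qV = (1×1.60×10^-19)(341) = 5.46×10^-17 J.
v = √(2K/m) = 2.56×10^5 m/s.
r = mv/(qB) = (1.67×10^-27)(2.56×10^5) / [(1×1.60×10^-19)(0.227)] = 0.0118 m.

r ≈ 1.18 cm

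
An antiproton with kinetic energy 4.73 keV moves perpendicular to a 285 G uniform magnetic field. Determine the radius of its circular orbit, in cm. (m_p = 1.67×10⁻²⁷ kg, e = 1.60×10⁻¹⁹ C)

r ≈ 34.9 cm

Convert the energy: K = 4.73 keV = 7.57×10^-16 J.
v = √(2K/m) = √(2·7.57×10^-16/1.67×10^-27) = 9.52×10^5 m/s.
r = mv/(qB) = (1.67×10^-27)(9.52×10^5) / [(1×1.60×10^-19)(0.0285)] = 0.349 m.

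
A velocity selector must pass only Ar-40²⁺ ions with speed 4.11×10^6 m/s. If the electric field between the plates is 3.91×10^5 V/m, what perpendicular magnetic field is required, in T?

B ≈ 0.0951 T

qE = qvB ⇒ B = E/v = (3.91×10^5) / (4.11×10^6) = 0.0951 T.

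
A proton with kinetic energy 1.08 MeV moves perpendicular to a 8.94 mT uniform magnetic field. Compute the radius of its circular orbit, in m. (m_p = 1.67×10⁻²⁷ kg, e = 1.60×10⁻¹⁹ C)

r ≈ 16.8 m

Convert the energy: K = 1.08 MeV = 1.73×10^-13 J.
v = √(2K/m) = √(2·1.73×10^-13/1.67×10^-27) = 1.44×10^7 m/s.
r = mv/(qB) = (1.67×10^-27)(1.44×10^7) / [(1×1.60×10^-19)(8.94×10^-3)] = 16.8 m.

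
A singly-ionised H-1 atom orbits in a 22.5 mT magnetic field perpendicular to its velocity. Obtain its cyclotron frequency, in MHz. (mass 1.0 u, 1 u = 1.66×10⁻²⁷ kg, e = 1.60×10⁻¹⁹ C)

f ≈ 0.345 MHz

f = qB/(2πm) = (1×1.60×10^-19)(0.0225) / [2π(1.66×10^-27)] = 3.45×10^5 Hz.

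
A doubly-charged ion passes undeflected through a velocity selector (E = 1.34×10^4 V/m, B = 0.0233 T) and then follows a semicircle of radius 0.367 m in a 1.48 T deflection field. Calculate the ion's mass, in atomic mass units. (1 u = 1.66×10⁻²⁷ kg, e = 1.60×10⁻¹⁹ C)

m ≈ 182 u

v = E/B₁ = 5.75×10^5 m/s.
From r = mv/(qB₂), m = qB₂r/v = (2×1.60×10^-19)(1.48)(0.367) / (5.75×10^5) = 3.02×10^-25 kg.
In atomic mass units: m = 3.02×10^-25 / 1.66×10^-27 = 182 u.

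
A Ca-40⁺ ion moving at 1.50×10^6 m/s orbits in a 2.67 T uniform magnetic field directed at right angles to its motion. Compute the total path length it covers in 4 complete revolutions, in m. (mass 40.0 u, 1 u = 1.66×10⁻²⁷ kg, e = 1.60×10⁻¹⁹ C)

r = mv/(qB) = 0.233 m, so one revolution covers 2πr = 1.46 m.
In 4 revolutions: L = 4·2πr = 5.86 m.

L ≈ 5.86 m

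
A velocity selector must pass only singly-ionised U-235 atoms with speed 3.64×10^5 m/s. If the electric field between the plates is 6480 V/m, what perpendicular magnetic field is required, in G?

B ≈ 178 G

qE = qvB ⇒ B = E/v = (6480) / (3.64×10^5) = 0.0178 T.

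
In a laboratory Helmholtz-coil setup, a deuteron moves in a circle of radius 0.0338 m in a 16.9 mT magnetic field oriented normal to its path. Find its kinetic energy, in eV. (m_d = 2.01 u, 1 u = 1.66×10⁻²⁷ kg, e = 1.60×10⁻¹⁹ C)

v = qBr/m = (1×1.60×10^-19)(0.0169)(0.0338) / (3.34×10^-27) = 2.74×10^4 m/s.
K = ½mv² = 0.5·(3.34×10^-27)·(2.74×10^4)² = 1.25×10^-18 J = 7.82 eV.

K ≈ 7.82 eV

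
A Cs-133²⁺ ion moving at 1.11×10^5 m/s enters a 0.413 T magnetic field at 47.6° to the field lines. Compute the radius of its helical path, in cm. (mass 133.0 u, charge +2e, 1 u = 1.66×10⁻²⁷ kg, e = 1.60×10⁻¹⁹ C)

r ≈ 13.7 cm

Only the perpendicular component v⊥ = v sin47.6° = 8.20×10^4 m/s is bent by the field.
r = m v⊥ /(qB) = (2.21×10^-25)(8.20×10^4) / [(2×1.60×10^-19)(0.413)] = 0.137 m.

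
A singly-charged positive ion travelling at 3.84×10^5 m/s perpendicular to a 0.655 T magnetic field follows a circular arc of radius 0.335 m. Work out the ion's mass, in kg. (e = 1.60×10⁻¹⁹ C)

m ≈ 9.14×10^-26 kg

qvB = mv²/r ⇒ m = qBr/v.
m = (1×1.60×10^-19)(0.655)(0.335) / (3.84×10^5) = 9.14×10^-26 kg.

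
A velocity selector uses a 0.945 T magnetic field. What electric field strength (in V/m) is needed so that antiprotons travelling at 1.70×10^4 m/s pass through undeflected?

qE = qvB ⇒ E = vB = (1.70×10^4)(0.945) = 1.61×10^4 V/m.

E ≈ 1.61×10^4 V/m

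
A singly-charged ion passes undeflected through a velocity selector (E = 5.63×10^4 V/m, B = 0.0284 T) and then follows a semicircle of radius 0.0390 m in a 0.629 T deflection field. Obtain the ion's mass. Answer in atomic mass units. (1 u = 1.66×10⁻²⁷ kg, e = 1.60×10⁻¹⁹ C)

v = E/B₁ = 1.98×10^6 m/s.
From r = mv/(qB₂), m = qB₂r/v = (1×1.60×10^-19)(0.629)(0.0390) / (1.98×10^6) = 1.98×10^-27 kg.
In atomic mass units: m = 1.98×10^-27 / 1.66×10^-27 = 1.19 u.

m ≈ 1.19 u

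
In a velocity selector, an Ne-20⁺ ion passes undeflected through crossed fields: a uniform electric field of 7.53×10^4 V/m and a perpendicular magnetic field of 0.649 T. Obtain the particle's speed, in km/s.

For zero net force, qE = qvB, so v = E/B.
v = (7.53×10^4) / (0.649) = 1.16×10^5 m/s.

v ≈ 116 km/s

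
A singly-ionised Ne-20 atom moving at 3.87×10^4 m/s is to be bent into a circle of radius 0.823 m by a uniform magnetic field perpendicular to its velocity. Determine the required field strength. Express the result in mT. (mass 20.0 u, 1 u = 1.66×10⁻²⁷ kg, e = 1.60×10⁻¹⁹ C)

qvB = mv²/r gives B = mv/(qr).
B = (3.32×10^-26)(3.87×10^4) / [(1×1.60×10^-19)(0.823)] = 9.76×10^-3 T.

B ≈ 9.76 mT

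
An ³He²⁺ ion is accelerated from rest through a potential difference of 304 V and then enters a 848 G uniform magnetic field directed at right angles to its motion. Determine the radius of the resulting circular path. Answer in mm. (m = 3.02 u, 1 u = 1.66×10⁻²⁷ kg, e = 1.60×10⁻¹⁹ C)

r ≈ 36.4 mm

The kinetic energy gained is K = qV = (2×1.60×10^-19)(304) = 9.73×10^-17 J.
v = √(2K/m) = 1.97×10^5 m/s.
r = mv/(qB) = (5.01×10^-27)(1.97×10^5) / [(2×1.60×10^-19)(0.0848)] = 0.0364 m.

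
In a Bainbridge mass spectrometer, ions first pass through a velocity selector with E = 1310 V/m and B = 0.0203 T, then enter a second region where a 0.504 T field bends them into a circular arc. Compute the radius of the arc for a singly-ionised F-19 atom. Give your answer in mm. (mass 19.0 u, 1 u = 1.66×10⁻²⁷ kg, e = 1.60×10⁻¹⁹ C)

r ≈ 25.2 mm

The selector passes v = E/B = 1310/0.0203 = 6.45×10^4 m/s.
In the deflection region, r = mv/(qB₂) = (3.15×10^-26)(6.45×10^4) / [(1×1.60×10^-19)(0.504)] = 0.0252 m.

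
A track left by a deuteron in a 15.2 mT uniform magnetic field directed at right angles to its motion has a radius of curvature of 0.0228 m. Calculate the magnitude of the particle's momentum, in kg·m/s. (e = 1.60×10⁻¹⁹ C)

p ≈ 5.54×10^-23 kg·m/s

Since qvB = mv²/r, the momentum p = mv = qBr.
p = (1×1.60×10^-19)(0.0152)(0.0228) = 5.54×10^-23 kg·m/s.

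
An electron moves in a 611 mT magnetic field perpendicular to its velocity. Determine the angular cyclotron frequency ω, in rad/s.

ω ≈ 1.07×10^11 rad/s

ω = qB/m = (1×1.60×10^-19)(0.611) / (9.11×10^-31) = 1.07×10^11 rad/s.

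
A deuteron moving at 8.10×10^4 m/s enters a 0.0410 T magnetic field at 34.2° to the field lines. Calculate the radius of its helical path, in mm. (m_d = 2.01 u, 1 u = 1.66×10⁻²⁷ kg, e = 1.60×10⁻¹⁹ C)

r ≈ 23.2 mm

Only the perpendicular component v⊥ = v sin34.2° = 4.55×10^4 m/s is bent by the field.
r = m v⊥ /(qB) = (3.34×10^-27)(4.55×10^4) / [(1×1.60×10^-19)(0.0410)] = 0.0232 m.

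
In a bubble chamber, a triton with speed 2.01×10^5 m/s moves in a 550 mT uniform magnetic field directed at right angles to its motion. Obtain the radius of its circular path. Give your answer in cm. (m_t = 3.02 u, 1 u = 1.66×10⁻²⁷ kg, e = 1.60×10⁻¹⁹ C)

r ≈ 1.15 cm

The magnetic force provides the centripetal force: qvB = mv²/r, so r = mv/(qB).
r = (5.01×10^-27 kg)(2.01×10^5 m/s) / [(1×1.60×10^-19 C)(0.550 T)] = 0.0115 m.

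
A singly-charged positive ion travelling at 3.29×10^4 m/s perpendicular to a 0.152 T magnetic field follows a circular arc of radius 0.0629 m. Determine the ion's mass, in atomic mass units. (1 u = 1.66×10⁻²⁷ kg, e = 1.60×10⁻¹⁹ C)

m ≈ 28.0 u

qvB = mv²/r ⇒ m = qBr/v.
m = (1×1.60×10^-19)(0.152)(0.0629) / (3.29×10^4) = 4.65×10^-26 kg = 28.0 u.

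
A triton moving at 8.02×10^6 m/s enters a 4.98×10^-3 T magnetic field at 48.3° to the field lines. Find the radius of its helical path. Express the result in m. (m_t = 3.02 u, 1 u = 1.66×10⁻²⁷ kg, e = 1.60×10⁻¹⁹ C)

r ≈ 37.7 m

Only the perpendicular component v⊥ = v sin48.3° = 5.99×10^6 m/s is bent by the field.
r = m v⊥ /(qB) = (5.01×10^-27)(5.99×10^6) / [(1×1.60×10^-19)(4.98×10^-3)] = 37.7 m.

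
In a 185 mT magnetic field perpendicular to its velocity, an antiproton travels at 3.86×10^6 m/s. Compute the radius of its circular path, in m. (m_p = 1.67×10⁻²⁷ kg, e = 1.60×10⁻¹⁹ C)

The magnetic force provides the centripetal force: qvB = mv²/r, so r = mv/(qB).
r = (1.67×10^-27 kg)(3.86×10^6 m/s) / [(1×1.60×10^-19 C)(0.185 T)] = 0.218 m.

r ≈ 0.218 m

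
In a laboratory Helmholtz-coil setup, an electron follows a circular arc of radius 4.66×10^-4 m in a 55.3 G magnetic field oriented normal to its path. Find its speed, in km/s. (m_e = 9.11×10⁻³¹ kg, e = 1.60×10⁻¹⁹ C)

v ≈ 453 km/s

From qvB = mv²/r, v = qBr/m.
v = (1×1.60×10^-19)(5.53×10^-3)(4.66×10^-4) / (9.11×10^-31) = 4.53×10^5 m/s.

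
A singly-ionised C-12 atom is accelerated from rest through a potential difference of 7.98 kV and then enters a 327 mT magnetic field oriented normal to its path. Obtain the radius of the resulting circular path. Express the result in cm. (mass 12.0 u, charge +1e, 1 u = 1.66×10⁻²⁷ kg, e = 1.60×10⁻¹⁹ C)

r ≈ 13.6 cm

The kinetic energy gained is K = qV = (1×1.60×10^-19)(7980) = 1.28×10^-15 J.
v = √(2K/m) = 3.58×10^5 m/s.
r = mv/(qB) = (1.99×10^-26)(3.58×10^5) / [(1×1.60×10^-19)(0.327)] = 0.136 m.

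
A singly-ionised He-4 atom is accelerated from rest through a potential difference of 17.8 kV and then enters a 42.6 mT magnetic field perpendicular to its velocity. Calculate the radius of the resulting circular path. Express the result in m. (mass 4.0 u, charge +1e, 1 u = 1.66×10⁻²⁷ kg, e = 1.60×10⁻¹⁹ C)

r ≈ 0.902 m

The kinetic energy gained is K = qV = (1×1.60×10^-19)(1.78×10^4) = 2.85×10^-15 J.
v = √(2K/m) = 9.26×10^5 m/s.
r = mv/(qB) = (6.64×10^-27)(9.26×10^5) / [(1×1.60×10^-19)(0.0426)] = 0.902 m.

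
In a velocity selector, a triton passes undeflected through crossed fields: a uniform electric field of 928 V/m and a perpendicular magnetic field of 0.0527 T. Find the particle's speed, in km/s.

For zero net force, qE = qvB, so v = E/B.
v = (928) / (0.0527) = 1.76×10^4 m/s.

v ≈ 17.6 km/s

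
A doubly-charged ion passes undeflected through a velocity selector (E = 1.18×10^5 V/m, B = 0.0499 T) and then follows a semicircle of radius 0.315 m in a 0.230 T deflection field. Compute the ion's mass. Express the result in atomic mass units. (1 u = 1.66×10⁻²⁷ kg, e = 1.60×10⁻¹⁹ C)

v = E/B₁ = 2.36×10^6 m/s.
From r = mv/(qB₂), m = qB₂r/v = (2×1.60×10^-19)(0.230)(0.315) / (2.36×10^6) = 9.80×10^-27 kg.
In atomic mass units: m = 9.80×10^-27 / 1.66×10^-27 = 5.91 u.

m ≈ 5.91 u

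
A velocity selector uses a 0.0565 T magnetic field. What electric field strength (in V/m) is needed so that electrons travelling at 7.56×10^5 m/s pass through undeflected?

E ≈ 4.27×10^4 V/m

qE = qvB ⇒ E = vB = (7.56×10^5)(0.0565) = 4.27×10^4 V/m.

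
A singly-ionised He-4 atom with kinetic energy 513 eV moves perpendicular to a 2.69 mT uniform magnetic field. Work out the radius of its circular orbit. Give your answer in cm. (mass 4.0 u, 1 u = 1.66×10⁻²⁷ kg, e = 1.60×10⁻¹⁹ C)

r ≈ 243 cm

Convert the energy: K = 513 eV = 8.21×10^-17 J.
v = √(2K/m) = √(2·8.21×10^-17/6.64×10^-27) = 1.57×10^5 m/s.
r = mv/(qB) = (6.64×10^-27)(1.57×10^5) / [(1×1.60×10^-19)(2.69×10^-3)] = 2.43 m.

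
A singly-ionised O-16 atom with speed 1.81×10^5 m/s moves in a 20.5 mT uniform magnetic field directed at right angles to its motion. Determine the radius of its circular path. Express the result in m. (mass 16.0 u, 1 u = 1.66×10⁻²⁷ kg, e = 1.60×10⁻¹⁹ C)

r ≈ 1.47 m

The magnetic force provides the centripetal force: qvB = mv²/r, so r = mv/(qB).
r = (2.66×10^-26 kg)(1.81×10^5 m/s) / [(1×1.60×10^-19 C)(0.0205 T)] = 1.47 m.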